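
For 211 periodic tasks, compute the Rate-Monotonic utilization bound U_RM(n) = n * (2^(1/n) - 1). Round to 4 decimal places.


Compute 2^(1/211) = 1.0032904594
Subtract 1: 1.0032904594 - 1 = 0.0032904594
Multiply by n: 211 * 0.0032904594 = 0.6942869334
Round to 4 dp: 0.6943

0.6943


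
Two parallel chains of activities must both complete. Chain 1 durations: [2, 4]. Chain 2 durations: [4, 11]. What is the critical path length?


Path A total = 2 + 4 = 6
Path B total = 4 + 11 = 15
Critical path = longest path = max(6, 15) = 15

15


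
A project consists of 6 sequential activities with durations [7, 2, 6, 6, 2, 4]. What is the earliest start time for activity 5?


Activity 5 starts after activities 1 through 4 complete.
Predecessor durations: [7, 2, 6, 6]
ES = 7 + 2 + 6 + 6 = 21

21


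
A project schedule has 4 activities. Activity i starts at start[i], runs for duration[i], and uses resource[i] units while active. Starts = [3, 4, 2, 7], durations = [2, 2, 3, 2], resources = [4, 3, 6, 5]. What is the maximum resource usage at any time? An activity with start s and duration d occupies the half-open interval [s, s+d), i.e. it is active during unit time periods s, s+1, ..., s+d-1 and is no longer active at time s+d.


Each activity i is active on [start_i, start_i + duration_i).
Compute total resource usage per time slot:
  t=0: active resources = [], total = 0
  t=1: active resources = [], total = 0
  t=2: active resources = [6], total = 6
  t=3: active resources = [4, 6], total = 10
  t=4: active resources = [4, 3, 6], total = 13
  t=5: active resources = [3], total = 3
  t=6: active resources = [], total = 0
  t=7: active resources = [5], total = 5
  t=8: active resources = [5], total = 5
Peak resource demand = 13

13


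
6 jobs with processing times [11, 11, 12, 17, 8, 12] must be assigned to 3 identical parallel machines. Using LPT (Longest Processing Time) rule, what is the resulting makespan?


Sort jobs in decreasing order (LPT): [17, 12, 12, 11, 11, 8]
Assign each job to the least loaded machine:
  Machine 1: jobs [17, 8], load = 25
  Machine 2: jobs [12, 11], load = 23
  Machine 3: jobs [12, 11], load = 23
Makespan = max load = 25

25


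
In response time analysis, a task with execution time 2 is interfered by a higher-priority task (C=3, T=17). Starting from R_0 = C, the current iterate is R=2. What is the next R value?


R_next = C + ceil(R_prev / T_hp) * C_hp
ceil(2 / 17) = ceil(0.1176) = 1
Interference = 1 * 3 = 3
R_next = 2 + 3 = 5

5


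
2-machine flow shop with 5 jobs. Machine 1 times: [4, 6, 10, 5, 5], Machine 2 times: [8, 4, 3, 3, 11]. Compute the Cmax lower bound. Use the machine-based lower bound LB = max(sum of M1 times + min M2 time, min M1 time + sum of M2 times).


LB1 = sum(M1 times) + min(M2 times) = 30 + 3 = 33
LB2 = min(M1 times) + sum(M2 times) = 4 + 29 = 33
Lower bound = max(LB1, LB2) = max(33, 33) = 33

33


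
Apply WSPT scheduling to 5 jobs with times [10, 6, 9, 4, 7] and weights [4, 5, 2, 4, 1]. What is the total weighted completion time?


Compute p/w ratios and sort ascending (WSPT): [(4, 4), (6, 5), (10, 4), (9, 2), (7, 1)]
Compute weighted completion times:
  Job (p=4,w=4): C=4, w*C=4*4=16
  Job (p=6,w=5): C=10, w*C=5*10=50
  Job (p=10,w=4): C=20, w*C=4*20=80
  Job (p=9,w=2): C=29, w*C=2*29=58
  Job (p=7,w=1): C=36, w*C=1*36=36
Total weighted completion time = 240

240


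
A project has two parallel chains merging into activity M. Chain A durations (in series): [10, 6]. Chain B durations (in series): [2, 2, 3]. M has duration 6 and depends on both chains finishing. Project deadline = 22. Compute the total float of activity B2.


Forward pass: ES(B2) = sum of predecessors on chain B = 2
EF = ES + duration = 2 + 2 = 4
Backward pass: LF(M) = deadline = 22; LS(M) = 22 - 6 = 16
LF(B2) = LS(M) - sum(successors on chain B) = 16 - 3 = 13
LS = LF - duration = 13 - 2 = 11
Total float = LS - ES = 11 - 2 = 9

9


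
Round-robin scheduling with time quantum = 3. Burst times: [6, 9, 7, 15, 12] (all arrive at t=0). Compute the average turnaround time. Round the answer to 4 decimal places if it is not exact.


Time quantum = 3
Execution trace:
  J1 runs 3 units, time = 3
  J2 runs 3 units, time = 6
  J3 runs 3 units, time = 9
  J4 runs 3 units, time = 12
  J5 runs 3 units, time = 15
  J1 runs 3 units, time = 18
  J2 runs 3 units, time = 21
  J3 runs 3 units, time = 24
  J4 runs 3 units, time = 27
  J5 runs 3 units, time = 30
  J2 runs 3 units, time = 33
  J3 runs 1 units, time = 34
  J4 runs 3 units, time = 37
  J5 runs 3 units, time = 40
  J4 runs 3 units, time = 43
  J5 runs 3 units, time = 46
  J4 runs 3 units, time = 49
Finish times: [18, 33, 34, 49, 46]
Average turnaround = 180/5 = 36.0

36.0


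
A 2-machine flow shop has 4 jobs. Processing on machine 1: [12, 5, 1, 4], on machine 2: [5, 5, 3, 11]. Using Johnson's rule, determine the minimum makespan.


Apply Johnson's rule:
  Group 1 (a <= b): [(3, 1, 3), (4, 4, 11), (2, 5, 5)]
  Group 2 (a > b): [(1, 12, 5)]
Optimal job order: [3, 4, 2, 1]
Schedule:
  Job 3: M1 done at 1, M2 done at 4
  Job 4: M1 done at 5, M2 done at 16
  Job 2: M1 done at 10, M2 done at 21
  Job 1: M1 done at 22, M2 done at 27
Makespan = 27

27


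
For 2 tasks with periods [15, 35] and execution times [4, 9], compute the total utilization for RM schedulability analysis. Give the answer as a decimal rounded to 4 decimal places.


Compute individual utilizations (exact fractions):
  Task 1: C/T = 4/15 (approx. 0.2667)
  Task 2: C/T = 9/35 (approx. 0.2571)
Total utilization U = 4/15 + 9/35 = 11/21
Rounded to 4 decimal places: U = 0.5238
RM (Liu & Layland) bound for 2 tasks = 0.828427; compare with U = 11/21 (approx. 0.523810)
U <= bound, so schedulable by RM sufficient condition.

0.5238


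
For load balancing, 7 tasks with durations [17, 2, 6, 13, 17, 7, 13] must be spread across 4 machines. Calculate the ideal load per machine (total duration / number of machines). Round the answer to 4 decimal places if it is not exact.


Total processing time = 17 + 2 + 6 + 13 + 17 + 7 + 13 = 75
Number of machines = 4
Ideal balanced load = 75 / 4 = 18.75

18.75


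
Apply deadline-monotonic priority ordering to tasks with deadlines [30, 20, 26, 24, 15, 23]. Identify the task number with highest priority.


Sort tasks by relative deadline (ascending):
  Task 5: deadline = 15
  Task 2: deadline = 20
  Task 6: deadline = 23
  Task 4: deadline = 24
  Task 3: deadline = 26
  Task 1: deadline = 30
Priority order (highest first): [5, 2, 6, 4, 3, 1]
Highest priority task = 5

5


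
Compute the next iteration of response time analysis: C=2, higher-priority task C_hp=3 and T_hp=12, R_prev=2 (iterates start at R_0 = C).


R_next = C + ceil(R_prev / T_hp) * C_hp
ceil(2 / 12) = ceil(0.1667) = 1
Interference = 1 * 3 = 3
R_next = 2 + 3 = 5

5


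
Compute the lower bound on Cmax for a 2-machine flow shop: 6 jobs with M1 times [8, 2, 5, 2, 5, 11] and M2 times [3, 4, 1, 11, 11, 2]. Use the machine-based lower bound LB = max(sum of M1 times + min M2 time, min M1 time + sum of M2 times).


LB1 = sum(M1 times) + min(M2 times) = 33 + 1 = 34
LB2 = min(M1 times) + sum(M2 times) = 2 + 32 = 34
Lower bound = max(LB1, LB2) = max(34, 34) = 34

34


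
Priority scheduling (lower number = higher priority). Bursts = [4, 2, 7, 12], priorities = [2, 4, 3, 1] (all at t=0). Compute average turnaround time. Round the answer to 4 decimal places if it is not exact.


Sort by priority (ascending = highest first):
Order: [(1, 12), (2, 4), (3, 7), (4, 2)]
Completion times:
  Priority 1, burst=12, C=12
  Priority 2, burst=4, C=16
  Priority 3, burst=7, C=23
  Priority 4, burst=2, C=25
Average turnaround = 76/4 = 19.0

19.0


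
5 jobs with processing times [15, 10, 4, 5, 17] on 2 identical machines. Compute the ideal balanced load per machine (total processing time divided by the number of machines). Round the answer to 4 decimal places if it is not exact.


Total processing time = 15 + 10 + 4 + 5 + 17 = 51
Number of machines = 2
Ideal balanced load = 51 / 2 = 25.5

25.5


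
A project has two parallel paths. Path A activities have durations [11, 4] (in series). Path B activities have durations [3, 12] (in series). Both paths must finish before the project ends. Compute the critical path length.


Path A total = 11 + 4 = 15
Path B total = 3 + 12 = 15
Critical path = longest path = max(15, 15) = 15

15


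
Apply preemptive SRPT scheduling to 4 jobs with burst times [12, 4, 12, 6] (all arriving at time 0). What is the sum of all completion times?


Since all jobs arrive at t=0, SRPT equals SPT ordering.
SPT order: [4, 6, 12, 12]
Completion times:
  Job 1: p=4, C=4
  Job 2: p=6, C=10
  Job 3: p=12, C=22
  Job 4: p=12, C=34
Total completion time = 4 + 10 + 22 + 34 = 70

70


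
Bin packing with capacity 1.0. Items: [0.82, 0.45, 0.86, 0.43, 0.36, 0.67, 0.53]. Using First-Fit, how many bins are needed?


Place items sequentially using First-Fit:
  Item 0.82 -> new Bin 1
  Item 0.45 -> new Bin 2
  Item 0.86 -> new Bin 3
  Item 0.43 -> Bin 2 (now 0.88)
  Item 0.36 -> new Bin 4
  Item 0.67 -> new Bin 5
  Item 0.53 -> Bin 4 (now 0.89)
Total bins used = 5

5


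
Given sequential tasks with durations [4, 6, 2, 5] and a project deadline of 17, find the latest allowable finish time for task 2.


LF(activity 2) = deadline - sum of successor durations
Successors: activities 3 through 4 with durations [2, 5]
Sum of successor durations = 7
LF = 17 - 7 = 10

10


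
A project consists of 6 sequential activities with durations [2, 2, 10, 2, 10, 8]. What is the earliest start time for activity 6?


Activity 6 starts after activities 1 through 5 complete.
Predecessor durations: [2, 2, 10, 2, 10]
ES = 2 + 2 + 10 + 2 + 10 = 26

26


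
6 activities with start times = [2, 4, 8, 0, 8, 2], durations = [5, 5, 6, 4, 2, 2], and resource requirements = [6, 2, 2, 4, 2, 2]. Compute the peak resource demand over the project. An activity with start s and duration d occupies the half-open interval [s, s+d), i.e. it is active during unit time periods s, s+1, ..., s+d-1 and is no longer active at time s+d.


Each activity i is active on [start_i, start_i + duration_i).
Compute total resource usage per time slot:
  t=0: active resources = [4], total = 4
  t=1: active resources = [4], total = 4
  t=2: active resources = [6, 4, 2], total = 12
  t=3: active resources = [6, 4, 2], total = 12
  t=4: active resources = [6, 2], total = 8
  t=5: active resources = [6, 2], total = 8
  t=6: active resources = [6, 2], total = 8
  t=7: active resources = [2], total = 2
  t=8: active resources = [2, 2, 2], total = 6
  t=9: active resources = [2, 2], total = 4
  t=10: active resources = [2], total = 2
  t=11: active resources = [2], total = 2
  t=12: active resources = [2], total = 2
  t=13: active resources = [2], total = 2
Peak resource demand = 12

12


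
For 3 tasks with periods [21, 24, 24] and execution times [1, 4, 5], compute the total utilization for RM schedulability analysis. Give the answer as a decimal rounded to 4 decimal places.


Compute individual utilizations (exact fractions):
  Task 1: C/T = 1/21 (approx. 0.0476)
  Task 2: C/T = 4/24 = 1/6 (approx. 0.1667)
  Task 3: C/T = 5/24 (approx. 0.2083)
Total utilization U = 1/21 + 1/6 + 5/24 = 71/168
Rounded to 4 decimal places: U = 0.4226
RM (Liu & Layland) bound for 3 tasks = 0.779763; compare with U = 71/168 (approx. 0.422619)
U <= bound, so schedulable by RM sufficient condition.

0.4226


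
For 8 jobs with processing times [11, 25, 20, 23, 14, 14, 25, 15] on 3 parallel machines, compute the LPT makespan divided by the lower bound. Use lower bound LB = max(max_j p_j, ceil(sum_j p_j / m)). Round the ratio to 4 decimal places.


LPT order: [25, 25, 23, 20, 15, 14, 14, 11]
Machine loads after assignment: [51, 53, 43]
LPT makespan = 53
Lower bound = max(max_job, ceil(total/3)) = max(25, 49) = 49
Ratio = 53 / 49 = 1.0816

1.0816


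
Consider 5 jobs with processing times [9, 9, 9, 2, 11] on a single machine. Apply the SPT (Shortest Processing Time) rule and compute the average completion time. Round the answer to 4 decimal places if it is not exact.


Sort jobs by processing time (SPT order): [2, 9, 9, 9, 11]
Compute completion times sequentially:
  Job 1: processing = 2, completes at 2
  Job 2: processing = 9, completes at 11
  Job 3: processing = 9, completes at 20
  Job 4: processing = 9, completes at 29
  Job 5: processing = 11, completes at 40
Sum of completion times = 102
Average completion time = 102/5 = 20.4

20.4


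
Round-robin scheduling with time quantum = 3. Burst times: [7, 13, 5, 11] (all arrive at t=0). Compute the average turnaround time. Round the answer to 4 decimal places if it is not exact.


Time quantum = 3
Execution trace:
  J1 runs 3 units, time = 3
  J2 runs 3 units, time = 6
  J3 runs 3 units, time = 9
  J4 runs 3 units, time = 12
  J1 runs 3 units, time = 15
  J2 runs 3 units, time = 18
  J3 runs 2 units, time = 20
  J4 runs 3 units, time = 23
  J1 runs 1 units, time = 24
  J2 runs 3 units, time = 27
  J4 runs 3 units, time = 30
  J2 runs 3 units, time = 33
  J4 runs 2 units, time = 35
  J2 runs 1 units, time = 36
Finish times: [24, 36, 20, 35]
Average turnaround = 115/4 = 28.75

28.75


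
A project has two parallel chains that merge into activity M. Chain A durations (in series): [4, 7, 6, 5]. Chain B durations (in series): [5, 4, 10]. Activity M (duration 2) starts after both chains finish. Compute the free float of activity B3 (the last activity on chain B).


ES(B3) = sum of predecessors on chain B = 9
EF(B3) = ES + duration = 9 + 10 = 19
Successor of B3 is M. ES(M) = max(sum(A), sum(B)) = max(22, 19) = 22
Free float = ES(successor) - EF(current) = 22 - 19 = 3

3


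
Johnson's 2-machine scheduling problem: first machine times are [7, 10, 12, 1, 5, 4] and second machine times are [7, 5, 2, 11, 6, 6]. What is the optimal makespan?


Apply Johnson's rule:
  Group 1 (a <= b): [(4, 1, 11), (6, 4, 6), (5, 5, 6), (1, 7, 7)]
  Group 2 (a > b): [(2, 10, 5), (3, 12, 2)]
Optimal job order: [4, 6, 5, 1, 2, 3]
Schedule:
  Job 4: M1 done at 1, M2 done at 12
  Job 6: M1 done at 5, M2 done at 18
  Job 5: M1 done at 10, M2 done at 24
  Job 1: M1 done at 17, M2 done at 31
  Job 2: M1 done at 27, M2 done at 36
  Job 3: M1 done at 39, M2 done at 41
Makespan = 41

41


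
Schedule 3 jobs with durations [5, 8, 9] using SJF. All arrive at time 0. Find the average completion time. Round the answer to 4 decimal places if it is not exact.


SJF order (ascending): [5, 8, 9]
Completion times:
  Job 1: burst=5, C=5
  Job 2: burst=8, C=13
  Job 3: burst=9, C=22
Average completion = 40/3 = 13.3333

13.3333


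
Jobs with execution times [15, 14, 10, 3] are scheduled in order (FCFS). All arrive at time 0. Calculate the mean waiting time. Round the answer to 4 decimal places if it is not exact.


FCFS order (as given): [15, 14, 10, 3]
Waiting times:
  Job 1: wait = 0
  Job 2: wait = 15
  Job 3: wait = 29
  Job 4: wait = 39
Sum of waiting times = 83
Average waiting time = 83/4 = 20.75

20.75


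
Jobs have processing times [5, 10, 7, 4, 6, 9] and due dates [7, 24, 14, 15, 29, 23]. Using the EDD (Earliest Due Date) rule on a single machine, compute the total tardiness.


Sort by due date (EDD order): [(5, 7), (7, 14), (4, 15), (9, 23), (10, 24), (6, 29)]
Compute completion times and tardiness:
  Job 1: p=5, d=7, C=5, tardiness=max(0,5-7)=0
  Job 2: p=7, d=14, C=12, tardiness=max(0,12-14)=0
  Job 3: p=4, d=15, C=16, tardiness=max(0,16-15)=1
  Job 4: p=9, d=23, C=25, tardiness=max(0,25-23)=2
  Job 5: p=10, d=24, C=35, tardiness=max(0,35-24)=11
  Job 6: p=6, d=29, C=41, tardiness=max(0,41-29)=12
Total tardiness = 26

26


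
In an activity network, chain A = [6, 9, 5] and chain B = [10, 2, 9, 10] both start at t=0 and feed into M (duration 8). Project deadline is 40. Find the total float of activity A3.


Forward pass: ES(A3) = sum of predecessors on chain A = 15
EF = ES + duration = 15 + 5 = 20
Backward pass: LF(M) = deadline = 40; LS(M) = 40 - 8 = 32
LF(A3) = LS(M) - sum(successors on chain A) = 32 - 0 = 32
LS = LF - duration = 32 - 5 = 27
Total float = LS - ES = 27 - 15 = 12

12


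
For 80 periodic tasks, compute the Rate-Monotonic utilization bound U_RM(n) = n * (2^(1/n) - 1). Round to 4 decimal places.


Compute 2^(1/80) = 1.0087019838
Subtract 1: 1.0087019838 - 1 = 0.0087019838
Multiply by n: 80 * 0.0087019838 = 0.6961587040
Round to 4 dp: 0.6962

0.6962


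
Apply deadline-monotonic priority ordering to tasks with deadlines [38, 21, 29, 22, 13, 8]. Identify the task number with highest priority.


Sort tasks by relative deadline (ascending):
  Task 6: deadline = 8
  Task 5: deadline = 13
  Task 2: deadline = 21
  Task 4: deadline = 22
  Task 3: deadline = 29
  Task 1: deadline = 38
Priority order (highest first): [6, 5, 2, 4, 3, 1]
Highest priority task = 6

6


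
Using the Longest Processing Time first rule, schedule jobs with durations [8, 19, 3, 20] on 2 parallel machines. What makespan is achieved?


Sort jobs in decreasing order (LPT): [20, 19, 8, 3]
Assign each job to the least loaded machine:
  Machine 1: jobs [20, 3], load = 23
  Machine 2: jobs [19, 8], load = 27
Makespan = max load = 27

27


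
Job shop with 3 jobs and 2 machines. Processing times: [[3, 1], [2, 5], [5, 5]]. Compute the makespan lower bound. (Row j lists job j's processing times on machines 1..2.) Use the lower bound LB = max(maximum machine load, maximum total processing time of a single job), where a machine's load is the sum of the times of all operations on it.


Machine loads:
  Machine 1: 3 + 2 + 5 = 10
  Machine 2: 1 + 5 + 5 = 11
Max machine load = 11
Job totals:
  Job 1: 4
  Job 2: 7
  Job 3: 10
Max job total = 10
Lower bound = max(11, 10) = 11

11


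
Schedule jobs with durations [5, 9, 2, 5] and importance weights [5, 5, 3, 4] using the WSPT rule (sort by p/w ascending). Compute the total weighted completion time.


Compute p/w ratios and sort ascending (WSPT): [(2, 3), (5, 5), (5, 4), (9, 5)]
Compute weighted completion times:
  Job (p=2,w=3): C=2, w*C=3*2=6
  Job (p=5,w=5): C=7, w*C=5*7=35
  Job (p=5,w=4): C=12, w*C=4*12=48
  Job (p=9,w=5): C=21, w*C=5*21=105
Total weighted completion time = 194

194


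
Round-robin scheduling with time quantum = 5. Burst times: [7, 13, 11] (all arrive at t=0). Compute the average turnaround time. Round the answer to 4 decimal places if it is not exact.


Time quantum = 5
Execution trace:
  J1 runs 5 units, time = 5
  J2 runs 5 units, time = 10
  J3 runs 5 units, time = 15
  J1 runs 2 units, time = 17
  J2 runs 5 units, time = 22
  J3 runs 5 units, time = 27
  J2 runs 3 units, time = 30
  J3 runs 1 units, time = 31
Finish times: [17, 30, 31]
Average turnaround = 78/3 = 26.0

26.0


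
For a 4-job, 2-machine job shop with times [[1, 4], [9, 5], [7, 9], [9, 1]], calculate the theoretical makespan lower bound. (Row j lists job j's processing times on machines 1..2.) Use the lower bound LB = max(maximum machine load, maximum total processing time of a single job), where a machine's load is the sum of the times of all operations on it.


Machine loads:
  Machine 1: 1 + 9 + 7 + 9 = 26
  Machine 2: 4 + 5 + 9 + 1 = 19
Max machine load = 26
Job totals:
  Job 1: 5
  Job 2: 14
  Job 3: 16
  Job 4: 10
Max job total = 16
Lower bound = max(26, 16) = 26

26


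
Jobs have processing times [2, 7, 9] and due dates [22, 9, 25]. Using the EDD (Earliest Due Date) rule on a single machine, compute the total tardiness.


Sort by due date (EDD order): [(7, 9), (2, 22), (9, 25)]
Compute completion times and tardiness:
  Job 1: p=7, d=9, C=7, tardiness=max(0,7-9)=0
  Job 2: p=2, d=22, C=9, tardiness=max(0,9-22)=0
  Job 3: p=9, d=25, C=18, tardiness=max(0,18-25)=0
Total tardiness = 0

0


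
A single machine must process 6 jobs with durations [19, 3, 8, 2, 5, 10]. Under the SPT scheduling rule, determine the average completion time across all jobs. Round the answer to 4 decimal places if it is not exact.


Sort jobs by processing time (SPT order): [2, 3, 5, 8, 10, 19]
Compute completion times sequentially:
  Job 1: processing = 2, completes at 2
  Job 2: processing = 3, completes at 5
  Job 3: processing = 5, completes at 10
  Job 4: processing = 8, completes at 18
  Job 5: processing = 10, completes at 28
  Job 6: processing = 19, completes at 47
Sum of completion times = 110
Average completion time = 110/6 = 18.3333

18.3333


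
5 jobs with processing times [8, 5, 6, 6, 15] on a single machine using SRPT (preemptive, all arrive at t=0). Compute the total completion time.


Since all jobs arrive at t=0, SRPT equals SPT ordering.
SPT order: [5, 6, 6, 8, 15]
Completion times:
  Job 1: p=5, C=5
  Job 2: p=6, C=11
  Job 3: p=6, C=17
  Job 4: p=8, C=25
  Job 5: p=15, C=40
Total completion time = 5 + 11 + 17 + 25 + 40 = 98

98


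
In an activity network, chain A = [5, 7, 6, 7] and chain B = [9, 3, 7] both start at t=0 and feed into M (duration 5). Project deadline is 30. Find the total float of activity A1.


Forward pass: ES(A1) = sum of predecessors on chain A = 0
EF = ES + duration = 0 + 5 = 5
Backward pass: LF(M) = deadline = 30; LS(M) = 30 - 5 = 25
LF(A1) = LS(M) - sum(successors on chain A) = 25 - 20 = 5
LS = LF - duration = 5 - 5 = 0
Total float = LS - ES = 0 - 0 = 0

0


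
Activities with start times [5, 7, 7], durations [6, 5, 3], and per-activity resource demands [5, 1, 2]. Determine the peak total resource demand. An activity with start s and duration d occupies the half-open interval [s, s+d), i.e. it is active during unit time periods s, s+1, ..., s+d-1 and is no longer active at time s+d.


Each activity i is active on [start_i, start_i + duration_i).
Compute total resource usage per time slot:
  t=0: active resources = [], total = 0
  t=1: active resources = [], total = 0
  t=2: active resources = [], total = 0
  t=3: active resources = [], total = 0
  t=4: active resources = [], total = 0
  t=5: active resources = [5], total = 5
  t=6: active resources = [5], total = 5
  t=7: active resources = [5, 1, 2], total = 8
  t=8: active resources = [5, 1, 2], total = 8
  t=9: active resources = [5, 1, 2], total = 8
  t=10: active resources = [5, 1], total = 6
  t=11: active resources = [1], total = 1
Peak resource demand = 8

8


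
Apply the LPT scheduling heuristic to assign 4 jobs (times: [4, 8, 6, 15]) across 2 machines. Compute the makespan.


Sort jobs in decreasing order (LPT): [15, 8, 6, 4]
Assign each job to the least loaded machine:
  Machine 1: jobs [15], load = 15
  Machine 2: jobs [8, 6, 4], load = 18
Makespan = max load = 18

18


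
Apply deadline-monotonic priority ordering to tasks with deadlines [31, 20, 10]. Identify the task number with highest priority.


Sort tasks by relative deadline (ascending):
  Task 3: deadline = 10
  Task 2: deadline = 20
  Task 1: deadline = 31
Priority order (highest first): [3, 2, 1]
Highest priority task = 3

3


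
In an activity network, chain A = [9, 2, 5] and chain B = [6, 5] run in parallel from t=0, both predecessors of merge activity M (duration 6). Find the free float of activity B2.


ES(B2) = sum of predecessors on chain B = 6
EF(B2) = ES + duration = 6 + 5 = 11
Successor of B2 is M. ES(M) = max(sum(A), sum(B)) = max(16, 11) = 16
Free float = ES(successor) - EF(current) = 16 - 11 = 5

5


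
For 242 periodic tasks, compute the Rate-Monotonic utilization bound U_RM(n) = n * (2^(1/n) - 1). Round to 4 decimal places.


Compute 2^(1/242) = 1.0028683504
Subtract 1: 1.0028683504 - 1 = 0.0028683504
Multiply by n: 242 * 0.0028683504 = 0.6941407968
Round to 4 dp: 0.6941

0.6941


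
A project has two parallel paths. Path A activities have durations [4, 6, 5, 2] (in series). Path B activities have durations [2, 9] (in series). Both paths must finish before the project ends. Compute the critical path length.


Path A total = 4 + 6 + 5 + 2 = 17
Path B total = 2 + 9 = 11
Critical path = longest path = max(17, 11) = 17

17


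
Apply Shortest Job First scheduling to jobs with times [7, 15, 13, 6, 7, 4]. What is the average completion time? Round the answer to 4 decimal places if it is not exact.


SJF order (ascending): [4, 6, 7, 7, 13, 15]
Completion times:
  Job 1: burst=4, C=4
  Job 2: burst=6, C=10
  Job 3: burst=7, C=17
  Job 4: burst=7, C=24
  Job 5: burst=13, C=37
  Job 6: burst=15, C=52
Average completion = 144/6 = 24.0

24.0


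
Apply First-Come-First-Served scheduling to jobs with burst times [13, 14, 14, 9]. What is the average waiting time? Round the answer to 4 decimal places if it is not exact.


FCFS order (as given): [13, 14, 14, 9]
Waiting times:
  Job 1: wait = 0
  Job 2: wait = 13
  Job 3: wait = 27
  Job 4: wait = 41
Sum of waiting times = 81
Average waiting time = 81/4 = 20.25

20.25


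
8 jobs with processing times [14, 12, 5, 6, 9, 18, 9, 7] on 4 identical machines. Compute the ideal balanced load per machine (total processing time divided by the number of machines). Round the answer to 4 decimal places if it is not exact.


Total processing time = 14 + 12 + 5 + 6 + 9 + 18 + 9 + 7 = 80
Number of machines = 4
Ideal balanced load = 80 / 4 = 20.0

20.0


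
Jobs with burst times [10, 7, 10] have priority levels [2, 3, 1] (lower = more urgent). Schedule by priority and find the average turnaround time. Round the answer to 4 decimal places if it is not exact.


Sort by priority (ascending = highest first):
Order: [(1, 10), (2, 10), (3, 7)]
Completion times:
  Priority 1, burst=10, C=10
  Priority 2, burst=10, C=20
  Priority 3, burst=7, C=27
Average turnaround = 57/3 = 19.0

19.0


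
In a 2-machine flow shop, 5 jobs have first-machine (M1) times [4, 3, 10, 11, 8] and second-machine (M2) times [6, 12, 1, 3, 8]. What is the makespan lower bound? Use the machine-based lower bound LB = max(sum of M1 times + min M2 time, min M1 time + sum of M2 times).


LB1 = sum(M1 times) + min(M2 times) = 36 + 1 = 37
LB2 = min(M1 times) + sum(M2 times) = 3 + 30 = 33
Lower bound = max(LB1, LB2) = max(37, 33) = 37

37


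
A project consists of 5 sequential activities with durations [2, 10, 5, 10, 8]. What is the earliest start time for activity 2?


Activity 2 starts after activities 1 through 1 complete.
Predecessor durations: [2]
ES = 2 = 2

2


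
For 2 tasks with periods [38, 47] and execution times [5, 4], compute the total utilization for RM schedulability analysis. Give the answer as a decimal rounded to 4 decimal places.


Compute individual utilizations (exact fractions):
  Task 1: C/T = 5/38 (approx. 0.1316)
  Task 2: C/T = 4/47 (approx. 0.0851)
Total utilization U = 5/38 + 4/47 = 387/1786
Rounded to 4 decimal places: U = 0.2167
RM (Liu & Layland) bound for 2 tasks = 0.828427; compare with U = 387/1786 (approx. 0.216685)
U <= bound, so schedulable by RM sufficient condition.

0.2167


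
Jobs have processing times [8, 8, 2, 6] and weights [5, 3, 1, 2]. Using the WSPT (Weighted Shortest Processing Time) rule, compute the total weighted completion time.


Compute p/w ratios and sort ascending (WSPT): [(8, 5), (2, 1), (8, 3), (6, 2)]
Compute weighted completion times:
  Job (p=8,w=5): C=8, w*C=5*8=40
  Job (p=2,w=1): C=10, w*C=1*10=10
  Job (p=8,w=3): C=18, w*C=3*18=54
  Job (p=6,w=2): C=24, w*C=2*24=48
Total weighted completion time = 152

152


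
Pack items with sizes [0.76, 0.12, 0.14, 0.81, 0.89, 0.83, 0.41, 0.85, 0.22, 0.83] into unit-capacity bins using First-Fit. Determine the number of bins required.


Place items sequentially using First-Fit:
  Item 0.76 -> new Bin 1
  Item 0.12 -> Bin 1 (now 0.88)
  Item 0.14 -> new Bin 2
  Item 0.81 -> Bin 2 (now 0.95)
  Item 0.89 -> new Bin 3
  Item 0.83 -> new Bin 4
  Item 0.41 -> new Bin 5
  Item 0.85 -> new Bin 6
  Item 0.22 -> Bin 5 (now 0.63)
  Item 0.83 -> new Bin 7
Total bins used = 7

7


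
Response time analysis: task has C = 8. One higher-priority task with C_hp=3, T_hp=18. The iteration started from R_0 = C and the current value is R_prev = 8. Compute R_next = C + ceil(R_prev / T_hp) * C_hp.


R_next = C + ceil(R_prev / T_hp) * C_hp
ceil(8 / 18) = ceil(0.4444) = 1
Interference = 1 * 3 = 3
R_next = 8 + 3 = 11

11


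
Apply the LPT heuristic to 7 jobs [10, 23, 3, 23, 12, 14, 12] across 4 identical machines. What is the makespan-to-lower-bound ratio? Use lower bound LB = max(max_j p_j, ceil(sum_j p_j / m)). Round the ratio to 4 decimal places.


LPT order: [23, 23, 14, 12, 12, 10, 3]
Machine loads after assignment: [26, 23, 24, 24]
LPT makespan = 26
Lower bound = max(max_job, ceil(total/4)) = max(23, 25) = 25
Ratio = 26 / 25 = 1.04

1.04


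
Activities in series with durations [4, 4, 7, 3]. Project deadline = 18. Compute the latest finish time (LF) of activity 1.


LF(activity 1) = deadline - sum of successor durations
Successors: activities 2 through 4 with durations [4, 7, 3]
Sum of successor durations = 14
LF = 18 - 14 = 4

4


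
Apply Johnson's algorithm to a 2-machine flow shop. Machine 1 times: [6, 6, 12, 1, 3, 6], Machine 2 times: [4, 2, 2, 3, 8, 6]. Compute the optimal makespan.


Apply Johnson's rule:
  Group 1 (a <= b): [(4, 1, 3), (5, 3, 8), (6, 6, 6)]
  Group 2 (a > b): [(1, 6, 4), (2, 6, 2), (3, 12, 2)]
Optimal job order: [4, 5, 6, 1, 2, 3]
Schedule:
  Job 4: M1 done at 1, M2 done at 4
  Job 5: M1 done at 4, M2 done at 12
  Job 6: M1 done at 10, M2 done at 18
  Job 1: M1 done at 16, M2 done at 22
  Job 2: M1 done at 22, M2 done at 24
  Job 3: M1 done at 34, M2 done at 36
Makespan = 36

36


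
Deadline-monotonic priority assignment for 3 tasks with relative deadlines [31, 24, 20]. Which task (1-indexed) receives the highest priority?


Sort tasks by relative deadline (ascending):
  Task 3: deadline = 20
  Task 2: deadline = 24
  Task 1: deadline = 31
Priority order (highest first): [3, 2, 1]
Highest priority task = 3

3


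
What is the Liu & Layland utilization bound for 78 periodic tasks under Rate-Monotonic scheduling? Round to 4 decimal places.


Compute 2^(1/78) = 1.0089261045
Subtract 1: 1.0089261045 - 1 = 0.0089261045
Multiply by n: 78 * 0.0089261045 = 0.6962361510
Round to 4 dp: 0.6962

0.6962


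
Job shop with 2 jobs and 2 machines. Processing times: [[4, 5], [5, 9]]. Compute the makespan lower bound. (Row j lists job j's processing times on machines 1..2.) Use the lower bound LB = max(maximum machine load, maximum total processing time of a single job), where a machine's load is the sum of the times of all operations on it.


Machine loads:
  Machine 1: 4 + 5 = 9
  Machine 2: 5 + 9 = 14
Max machine load = 14
Job totals:
  Job 1: 9
  Job 2: 14
Max job total = 14
Lower bound = max(14, 14) = 14

14


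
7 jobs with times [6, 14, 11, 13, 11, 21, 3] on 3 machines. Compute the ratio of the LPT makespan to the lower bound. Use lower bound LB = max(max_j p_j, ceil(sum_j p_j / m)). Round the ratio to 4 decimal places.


LPT order: [21, 14, 13, 11, 11, 6, 3]
Machine loads after assignment: [27, 25, 27]
LPT makespan = 27
Lower bound = max(max_job, ceil(total/3)) = max(21, 27) = 27
Ratio = 27 / 27 = 1.0

1.0


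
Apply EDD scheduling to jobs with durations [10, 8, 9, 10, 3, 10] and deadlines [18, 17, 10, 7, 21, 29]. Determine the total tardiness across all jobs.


Sort by due date (EDD order): [(10, 7), (9, 10), (8, 17), (10, 18), (3, 21), (10, 29)]
Compute completion times and tardiness:
  Job 1: p=10, d=7, C=10, tardiness=max(0,10-7)=3
  Job 2: p=9, d=10, C=19, tardiness=max(0,19-10)=9
  Job 3: p=8, d=17, C=27, tardiness=max(0,27-17)=10
  Job 4: p=10, d=18, C=37, tardiness=max(0,37-18)=19
  Job 5: p=3, d=21, C=40, tardiness=max(0,40-21)=19
  Job 6: p=10, d=29, C=50, tardiness=max(0,50-29)=21
Total tardiness = 81

81


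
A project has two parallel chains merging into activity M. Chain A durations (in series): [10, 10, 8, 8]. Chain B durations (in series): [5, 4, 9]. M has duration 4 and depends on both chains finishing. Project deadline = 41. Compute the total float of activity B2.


Forward pass: ES(B2) = sum of predecessors on chain B = 5
EF = ES + duration = 5 + 4 = 9
Backward pass: LF(M) = deadline = 41; LS(M) = 41 - 4 = 37
LF(B2) = LS(M) - sum(successors on chain B) = 37 - 9 = 28
LS = LF - duration = 28 - 4 = 24
Total float = LS - ES = 24 - 5 = 19

19


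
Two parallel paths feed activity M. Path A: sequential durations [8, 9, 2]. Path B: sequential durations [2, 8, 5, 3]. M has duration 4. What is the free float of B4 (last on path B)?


ES(B4) = sum of predecessors on chain B = 15
EF(B4) = ES + duration = 15 + 3 = 18
Successor of B4 is M. ES(M) = max(sum(A), sum(B)) = max(19, 18) = 19
Free float = ES(successor) - EF(current) = 19 - 18 = 1

1


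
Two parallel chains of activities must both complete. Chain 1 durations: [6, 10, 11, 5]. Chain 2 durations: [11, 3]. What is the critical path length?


Path A total = 6 + 10 + 11 + 5 = 32
Path B total = 11 + 3 = 14
Critical path = longest path = max(32, 14) = 32

32


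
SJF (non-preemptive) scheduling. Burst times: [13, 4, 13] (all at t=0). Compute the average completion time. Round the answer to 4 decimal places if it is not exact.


SJF order (ascending): [4, 13, 13]
Completion times:
  Job 1: burst=4, C=4
  Job 2: burst=13, C=17
  Job 3: burst=13, C=30
Average completion = 51/3 = 17.0

17.0


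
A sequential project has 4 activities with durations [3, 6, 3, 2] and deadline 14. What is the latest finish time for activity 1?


LF(activity 1) = deadline - sum of successor durations
Successors: activities 2 through 4 with durations [6, 3, 2]
Sum of successor durations = 11
LF = 14 - 11 = 3

3


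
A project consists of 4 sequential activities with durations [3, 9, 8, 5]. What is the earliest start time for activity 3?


Activity 3 starts after activities 1 through 2 complete.
Predecessor durations: [3, 9]
ES = 3 + 9 = 12

12


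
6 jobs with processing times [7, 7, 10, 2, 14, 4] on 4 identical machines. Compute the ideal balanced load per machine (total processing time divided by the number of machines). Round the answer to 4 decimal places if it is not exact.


Total processing time = 7 + 7 + 10 + 2 + 14 + 4 = 44
Number of machines = 4
Ideal balanced load = 44 / 4 = 11.0

11.0


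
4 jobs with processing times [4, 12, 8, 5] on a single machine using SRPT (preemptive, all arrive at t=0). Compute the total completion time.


Since all jobs arrive at t=0, SRPT equals SPT ordering.
SPT order: [4, 5, 8, 12]
Completion times:
  Job 1: p=4, C=4
  Job 2: p=5, C=9
  Job 3: p=8, C=17
  Job 4: p=12, C=29
Total completion time = 4 + 9 + 17 + 29 = 59

59


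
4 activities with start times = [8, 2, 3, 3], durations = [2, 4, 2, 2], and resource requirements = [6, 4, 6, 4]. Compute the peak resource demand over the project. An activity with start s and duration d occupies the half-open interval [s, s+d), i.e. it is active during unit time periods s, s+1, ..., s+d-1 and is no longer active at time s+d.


Each activity i is active on [start_i, start_i + duration_i).
Compute total resource usage per time slot:
  t=0: active resources = [], total = 0
  t=1: active resources = [], total = 0
  t=2: active resources = [4], total = 4
  t=3: active resources = [4, 6, 4], total = 14
  t=4: active resources = [4, 6, 4], total = 14
  t=5: active resources = [4], total = 4
  t=6: active resources = [], total = 0
  t=7: active resources = [], total = 0
  t=8: active resources = [6], total = 6
  t=9: active resources = [6], total = 6
Peak resource demand = 14

14


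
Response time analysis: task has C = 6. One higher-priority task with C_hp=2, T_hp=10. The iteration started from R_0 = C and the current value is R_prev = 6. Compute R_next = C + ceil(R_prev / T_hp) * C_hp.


R_next = C + ceil(R_prev / T_hp) * C_hp
ceil(6 / 10) = ceil(0.6) = 1
Interference = 1 * 2 = 2
R_next = 6 + 2 = 8

8


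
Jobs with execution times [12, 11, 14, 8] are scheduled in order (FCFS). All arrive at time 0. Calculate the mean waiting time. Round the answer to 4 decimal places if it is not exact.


FCFS order (as given): [12, 11, 14, 8]
Waiting times:
  Job 1: wait = 0
  Job 2: wait = 12
  Job 3: wait = 23
  Job 4: wait = 37
Sum of waiting times = 72
Average waiting time = 72/4 = 18.0

18.0


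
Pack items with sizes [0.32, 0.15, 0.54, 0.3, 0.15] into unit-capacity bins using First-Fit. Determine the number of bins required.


Place items sequentially using First-Fit:
  Item 0.32 -> new Bin 1
  Item 0.15 -> Bin 1 (now 0.47)
  Item 0.54 -> new Bin 2
  Item 0.3 -> Bin 1 (now 0.77)
  Item 0.15 -> Bin 1 (now 0.92)
Total bins used = 2

2


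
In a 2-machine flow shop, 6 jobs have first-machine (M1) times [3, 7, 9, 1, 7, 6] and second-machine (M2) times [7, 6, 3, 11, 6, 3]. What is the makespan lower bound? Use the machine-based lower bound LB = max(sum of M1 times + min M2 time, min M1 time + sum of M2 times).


LB1 = sum(M1 times) + min(M2 times) = 33 + 3 = 36
LB2 = min(M1 times) + sum(M2 times) = 1 + 36 = 37
Lower bound = max(LB1, LB2) = max(36, 37) = 37

37


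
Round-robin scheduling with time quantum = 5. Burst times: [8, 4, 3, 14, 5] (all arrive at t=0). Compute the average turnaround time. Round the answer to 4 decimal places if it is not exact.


Time quantum = 5
Execution trace:
  J1 runs 5 units, time = 5
  J2 runs 4 units, time = 9
  J3 runs 3 units, time = 12
  J4 runs 5 units, time = 17
  J5 runs 5 units, time = 22
  J1 runs 3 units, time = 25
  J4 runs 5 units, time = 30
  J4 runs 4 units, time = 34
Finish times: [25, 9, 12, 34, 22]
Average turnaround = 102/5 = 20.4

20.4


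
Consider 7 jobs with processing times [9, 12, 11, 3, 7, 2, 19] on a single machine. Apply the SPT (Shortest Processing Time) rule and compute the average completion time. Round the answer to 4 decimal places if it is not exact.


Sort jobs by processing time (SPT order): [2, 3, 7, 9, 11, 12, 19]
Compute completion times sequentially:
  Job 1: processing = 2, completes at 2
  Job 2: processing = 3, completes at 5
  Job 3: processing = 7, completes at 12
  Job 4: processing = 9, completes at 21
  Job 5: processing = 11, completes at 32
  Job 6: processing = 12, completes at 44
  Job 7: processing = 19, completes at 63
Sum of completion times = 179
Average completion time = 179/7 = 25.5714

25.5714


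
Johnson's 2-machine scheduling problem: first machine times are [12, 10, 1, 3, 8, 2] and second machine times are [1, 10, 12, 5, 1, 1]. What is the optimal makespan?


Apply Johnson's rule:
  Group 1 (a <= b): [(3, 1, 12), (4, 3, 5), (2, 10, 10)]
  Group 2 (a > b): [(1, 12, 1), (5, 8, 1), (6, 2, 1)]
Optimal job order: [3, 4, 2, 1, 5, 6]
Schedule:
  Job 3: M1 done at 1, M2 done at 13
  Job 4: M1 done at 4, M2 done at 18
  Job 2: M1 done at 14, M2 done at 28
  Job 1: M1 done at 26, M2 done at 29
  Job 5: M1 done at 34, M2 done at 35
  Job 6: M1 done at 36, M2 done at 37
Makespan = 37

37


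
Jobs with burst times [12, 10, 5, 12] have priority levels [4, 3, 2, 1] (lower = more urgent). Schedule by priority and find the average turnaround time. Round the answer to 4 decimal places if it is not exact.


Sort by priority (ascending = highest first):
Order: [(1, 12), (2, 5), (3, 10), (4, 12)]
Completion times:
  Priority 1, burst=12, C=12
  Priority 2, burst=5, C=17
  Priority 3, burst=10, C=27
  Priority 4, burst=12, C=39
Average turnaround = 95/4 = 23.75

23.75


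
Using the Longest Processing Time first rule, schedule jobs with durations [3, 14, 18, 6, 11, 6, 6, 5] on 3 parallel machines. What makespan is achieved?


Sort jobs in decreasing order (LPT): [18, 14, 11, 6, 6, 6, 5, 3]
Assign each job to the least loaded machine:
  Machine 1: jobs [18, 5], load = 23
  Machine 2: jobs [14, 6, 3], load = 23
  Machine 3: jobs [11, 6, 6], load = 23
Makespan = max load = 23

23


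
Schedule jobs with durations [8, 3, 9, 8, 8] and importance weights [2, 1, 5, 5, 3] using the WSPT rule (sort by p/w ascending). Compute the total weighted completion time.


Compute p/w ratios and sort ascending (WSPT): [(8, 5), (9, 5), (8, 3), (3, 1), (8, 2)]
Compute weighted completion times:
  Job (p=8,w=5): C=8, w*C=5*8=40
  Job (p=9,w=5): C=17, w*C=5*17=85
  Job (p=8,w=3): C=25, w*C=3*25=75
  Job (p=3,w=1): C=28, w*C=1*28=28
  Job (p=8,w=2): C=36, w*C=2*36=72
Total weighted completion time = 300

300
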